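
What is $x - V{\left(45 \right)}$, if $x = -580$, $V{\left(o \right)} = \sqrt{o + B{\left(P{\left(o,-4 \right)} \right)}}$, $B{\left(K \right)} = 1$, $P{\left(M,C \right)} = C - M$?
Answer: $-580 - \sqrt{46} \approx -586.78$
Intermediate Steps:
$V{\left(o \right)} = \sqrt{1 + o}$ ($V{\left(o \right)} = \sqrt{o + 1} = \sqrt{1 + o}$)
$x - V{\left(45 \right)} = -580 - \sqrt{1 + 45} = -580 - \sqrt{46}$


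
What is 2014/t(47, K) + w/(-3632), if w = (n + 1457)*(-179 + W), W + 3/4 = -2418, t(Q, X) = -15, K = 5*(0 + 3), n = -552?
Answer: 111798433/217920 ≈ 513.03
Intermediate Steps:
K = 15 (K = 5*3 = 15)
W = -9675/4 (W = -¾ - 2418 = -9675/4 ≈ -2418.8)
w = -9403855/4 (w = (-552 + 1457)*(-179 - 9675/4) = 905*(-10391/4) = -9403855/4 ≈ -2.3510e+6)
2014/t(47, K) + w/(-3632) = 2014/(-15) - 9403855/4/(-3632) = 2014*(-1/15) - 9403855/4*(-1/3632) = -2014/15 + 9403855/14528 = 111798433/217920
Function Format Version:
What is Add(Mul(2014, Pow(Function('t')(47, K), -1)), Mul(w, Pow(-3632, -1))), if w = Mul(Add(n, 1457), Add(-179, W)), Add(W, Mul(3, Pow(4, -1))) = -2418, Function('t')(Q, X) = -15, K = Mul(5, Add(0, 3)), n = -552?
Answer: Rational(111798433, 217920) ≈ 513.03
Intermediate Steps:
K = 15 (K = Mul(5, 3) = 15)
W = Rational(-9675, 4) (W = Add(Rational(-3, 4), -2418) = Rational(-9675, 4) ≈ -2418.8)
w = Rational(-9403855, 4) (w = Mul(Add(-552, 1457), Add(-179, Rational(-9675, 4))) = Mul(905, Rational(-10391, 4)) = Rational(-9403855, 4) ≈ -2.3510e+6)
Add(Mul(2014, Pow(Function('t')(47, K), -1)), Mul(w, Pow(-3632, -1))) = Add(Mul(2014, Pow(-15, -1)), Mul(Rational(-9403855, 4), Pow(-3632, -1))) = Add(Mul(2014, Rational(-1, 15)), Mul(Rational(-9403855, 4), Rational(-1, 3632))) = Add(Rational(-2014, 15), Rational(9403855, 14528)) = Rational(111798433, 217920)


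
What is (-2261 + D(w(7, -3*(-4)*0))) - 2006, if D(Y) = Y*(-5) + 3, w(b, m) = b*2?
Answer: -4334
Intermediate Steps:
w(b, m) = 2*b
D(Y) = 3 - 5*Y (D(Y) = -5*Y + 3 = 3 - 5*Y)
(-2261 + D(w(7, -3*(-4)*0))) - 2006 = (-2261 + (3 - 10*7)) - 2006 = (-2261 + (3 - 5*14)) - 2006 = (-2261 + (3 - 70)) - 2006 = (-2261 - 67) - 2006 = -2328 - 2006 = -4334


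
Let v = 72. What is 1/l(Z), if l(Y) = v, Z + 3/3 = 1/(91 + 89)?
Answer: 1/72 ≈ 0.013889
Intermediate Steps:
Z = -179/180 (Z = -1 + 1/(91 + 89) = -1 + 1/180 = -179/180 ≈ -0.99444)
l(Y) = 72
1/l(Z) = 1/72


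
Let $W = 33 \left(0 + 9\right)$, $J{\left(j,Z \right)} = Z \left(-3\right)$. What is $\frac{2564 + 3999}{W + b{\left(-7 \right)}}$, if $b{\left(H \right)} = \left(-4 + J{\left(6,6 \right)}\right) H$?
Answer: $\frac{6563}{451} \approx 14.552$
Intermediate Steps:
$J{\left(j,Z \right)} = - 3 Z$
$W = 297$ ($W = 33 \cdot 9 = 297$)
$b{\left(H \right)} = - 22 H$ ($b{\left(H \right)} = \left(-4 - 18\right) H = - 22 H$)
$\frac{2564 + 3999}{W + b{\left(-7 \right)}} = \frac{2564 + 3999}{297 - -154} = \frac{6563}{297 + 154} = \frac{6563}{451}$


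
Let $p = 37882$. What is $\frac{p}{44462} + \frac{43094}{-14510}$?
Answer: $- \frac{7267966}{3431615} \approx -2.1179$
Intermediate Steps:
$\frac{p}{44462} + \frac{43094}{-14510} = \frac{37882}{44462} + \frac{43094}{-14510} = 37882 \cdot \frac{1}{44462} + 43094 \left(- \frac{1}{14510}\right) = \frac{403}{473} - \frac{21547}{7255} = - \frac{7267966}{3431615}$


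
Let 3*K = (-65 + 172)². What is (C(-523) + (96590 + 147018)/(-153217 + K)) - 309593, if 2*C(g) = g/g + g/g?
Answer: -69380242204/224101 ≈ -3.0959e+5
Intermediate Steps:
K = 11449/3 (K = (-65 + 172)²/3 = (⅓)*107² = (⅓)*11449 = 11449/3 ≈ 3816.3)
C(g) = 1 (C(g) = (g/g + g/g)/2 = (1 + 1)/2 = (½)*2 = 1)
(C(-523) + (96590 + 147018)/(-153217 + K)) - 309593 = (1 + (96590 + 147018)/(-153217 + 11449/3)) - 309593 = (1 + 243608/(-448202/3)) - 309593 = (1 + 243608*(-3/448202)) - 309593 = (1 - 365412/224101) - 309593 = -141311/224101 - 309593 = -69380242204/224101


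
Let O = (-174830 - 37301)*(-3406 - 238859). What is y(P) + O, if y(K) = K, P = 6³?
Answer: 51391916931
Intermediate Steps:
P = 216
O = 51391916715 (O = -212131*(-242265) = 51391916715)
y(P) + O = 216 + 51391916715 = 51391916931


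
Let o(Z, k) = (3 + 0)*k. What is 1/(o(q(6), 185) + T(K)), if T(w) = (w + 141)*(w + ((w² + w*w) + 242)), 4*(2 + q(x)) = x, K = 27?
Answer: 1/290691 ≈ 3.4401e-6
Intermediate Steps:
q(x) = -2 + x/4
T(w) = (141 + w)*(242 + w + 2*w²) (T(w) = (141 + w)*(w + ((w² + w²) + 242)) = (141 + w)*(w + (2*w² + 242)) = (141 + w)*(w + (242 + 2*w²)) = (141 + w)*(242 + w + 2*w²))
o(Z, k) = 3*k
1/(o(q(6), 185) + T(K)) = 1/(3*185 + (34122 + 2*27³ + 283*27² + 383*27)) = 1/(555 + (34122 + 2*19683 + 283*729 + 10341)) = 1/(555 + (34122 + 39366 + 206307 + 10341)) = 1/(555 + 290136) = 1/290691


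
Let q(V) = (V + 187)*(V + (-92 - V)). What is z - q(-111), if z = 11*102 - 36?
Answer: 8078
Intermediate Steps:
q(V) = -17204 - 92*V (q(V) = (187 + V)*(-92) = -17204 - 92*V)
z = 1086 (z = 1122 - 36 = 1086)
z - q(-111) = 1086 - (-17204 - 92*(-111)) = 1086 - (-17204 + 10212) = 1086 - 1*(-6992) = 1086 + 6992 = 8078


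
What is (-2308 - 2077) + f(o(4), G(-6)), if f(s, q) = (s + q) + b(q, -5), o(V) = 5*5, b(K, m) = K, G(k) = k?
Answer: -4372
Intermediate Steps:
o(V) = 25
f(s, q) = s + 2*q (f(s, q) = (s + q) + q = (q + s) + q = s + 2*q)
(-2308 - 2077) + f(o(4), G(-6)) = (-2308 - 2077) + (25 + 2*(-6)) = -4385 + (25 - 12) = -4385 + 13 = -4372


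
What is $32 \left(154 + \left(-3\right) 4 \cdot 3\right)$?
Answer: $3776$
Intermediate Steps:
$32 \left(154 + \left(-3\right) 4 \cdot 3\right) = 32 \left(154 - 36\right) = 32 \cdot 118 = 3776$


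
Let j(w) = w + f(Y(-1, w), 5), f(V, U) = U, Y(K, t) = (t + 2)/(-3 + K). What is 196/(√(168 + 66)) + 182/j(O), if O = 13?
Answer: 91/9 + 98*√26/39 ≈ 22.924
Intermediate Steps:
Y(K, t) = (2 + t)/(-3 + K)
j(w) = 5 + w (j(w) = w + 5 = 5 + w)
196/(√(168 + 66)) + 182/j(O) = 196/(√(168 + 66)) + 182/(5 + 13) = 196/(√234) + 182/18 = 196/((3*√26)) + 182*(1/18) = 196*(√26/78) + 91/9 = 98*√26/39 + 91/9 = 91/9 + 98*√26/39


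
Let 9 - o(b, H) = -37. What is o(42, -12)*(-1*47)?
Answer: -2162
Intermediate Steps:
o(b, H) = 46 (o(b, H) = 9 - 1*(-37) = 9 + 37 = 46)
o(42, -12)*(-1*47) = 46*(-1*47) = 46*(-47) = -2162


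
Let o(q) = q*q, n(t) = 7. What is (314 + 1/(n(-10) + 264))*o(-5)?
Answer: 2127375/271 ≈ 7850.1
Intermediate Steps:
o(q) = q²
(314 + 1/(n(-10) + 264))*o(-5) = (314 + 1/(7 + 264))*(-5)² = (314 + 1/271)*25 = (85095/271)*25 = 2127375/271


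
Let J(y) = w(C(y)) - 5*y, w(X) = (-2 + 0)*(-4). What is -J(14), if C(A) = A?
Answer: 62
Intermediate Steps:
w(X) = 8 (w(X) = -2*(-4) = 8)
J(y) = 8 - 5*y
-J(14) = -(8 - 5*14) = -(8 - 70) = -1*(-62) = 62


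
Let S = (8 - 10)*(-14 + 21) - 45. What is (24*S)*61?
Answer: -86376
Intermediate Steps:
S = -59 (S = -2*7 - 45 = -14 - 45 = -59)
(24*S)*61 = (24*(-59))*61 = -1416*61 = -86376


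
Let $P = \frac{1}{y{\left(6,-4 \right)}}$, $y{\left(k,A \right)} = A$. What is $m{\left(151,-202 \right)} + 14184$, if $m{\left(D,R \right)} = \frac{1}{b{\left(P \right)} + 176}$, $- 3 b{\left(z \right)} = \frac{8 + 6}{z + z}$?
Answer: $\frac{7886307}{556} \approx 14184.0$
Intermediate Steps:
$P = - \frac{1}{4}$ ($P = \frac{1}{-4} = - \frac{1}{4} \approx -0.25$)
$b{\left(z \right)} = - \frac{7}{3 z}$ ($b{\left(z \right)} = - \frac{\left(8 + 6\right) \frac{1}{z + z}}{3} = - \frac{14 \frac{1}{2 z}}{3} = - \frac{7 \frac{1}{z}}{3} = - \frac{7}{3 z}$)
$m{\left(D,R \right)} = \frac{3}{556}$ ($m{\left(D,R \right)} = \frac{1}{- \frac{7}{3 \left(- \frac{1}{4}\right)} + 176} = \frac{1}{\left(- \frac{7}{3}\right) \left(-4\right) + 176} = \frac{1}{\frac{28}{3} + 176} = \frac{1}{\frac{556}{3}} = \frac{3}{556}$)
$m{\left(151,-202 \right)} + 14184 = \frac{3}{556} + 14184 = \frac{7886307}{556}$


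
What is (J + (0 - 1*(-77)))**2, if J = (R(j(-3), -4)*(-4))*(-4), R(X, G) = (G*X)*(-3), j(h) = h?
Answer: 249001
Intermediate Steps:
R(X, G) = -3*G*X
J = -576 (J = (-3*(-4)*(-3)*(-4))*(-4) = -36*(-4)*(-4) = 144*(-4) = -576)
(J + (0 - 1*(-77)))**2 = (-576 + (0 - 1*(-77)))**2 = (-576 + (0 + 77))**2 = (-576 + 77)**2 = (-499)**2 = 249001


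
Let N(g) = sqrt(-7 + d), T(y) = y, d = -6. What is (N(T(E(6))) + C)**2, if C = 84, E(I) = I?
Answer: (84 + I*sqrt(13))**2 ≈ 7043.0 + 605.73*I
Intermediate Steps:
N(g) = I*sqrt(13) (N(g) = sqrt(-7 - 6) = sqrt(-13) = I*sqrt(13))
(N(T(E(6))) + C)**2 = (I*sqrt(13) + 84)**2 = (84 + I*sqrt(13))**2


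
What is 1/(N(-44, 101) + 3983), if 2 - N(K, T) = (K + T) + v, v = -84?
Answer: 1/4012 ≈ 0.00024925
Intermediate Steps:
N(K, T) = 86 - K - T (N(K, T) = 2 - ((K + T) - 84) = 2 - (-84 + K + T) = 2 + (84 - K - T) = 86 - K - T)
1/(N(-44, 101) + 3983) = 1/((86 - 1*(-44) - 1*101) + 3983) = 1/((86 + 44 - 101) + 3983) = 1/(29 + 3983) = 1/4012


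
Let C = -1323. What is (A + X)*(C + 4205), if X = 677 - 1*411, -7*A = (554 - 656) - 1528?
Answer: 10063944/7 ≈ 1.4377e+6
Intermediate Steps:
A = 1630/7 (A = -((554 - 656) - 1528)/7 = -(-102 - 1528)/7 = -1/7*(-1630) = 1630/7 ≈ 232.86)
X = 266 (X = 677 - 411 = 266)
(A + X)*(C + 4205) = (1630/7 + 266)*(-1323 + 4205) = (3492/7)*2882 = 10063944/7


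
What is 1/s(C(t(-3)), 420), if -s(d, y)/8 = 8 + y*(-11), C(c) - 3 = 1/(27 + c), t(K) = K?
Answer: 1/36896 ≈ 2.7103e-5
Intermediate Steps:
C(c) = 3 + 1/(27 + c)
s(d, y) = -64 + 88*y (s(d, y) = -8*(8 + y*(-11)) = -8*(8 - 11*y) = -64 + 88*y)
1/s(C(t(-3)), 420) = 1/(-64 + 88*420) = 1/(-64 + 36960) = 1/36896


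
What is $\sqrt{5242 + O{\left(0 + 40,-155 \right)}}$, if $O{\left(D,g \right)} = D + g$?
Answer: $\sqrt{5127} \approx 71.603$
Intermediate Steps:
$\sqrt{5242 + O{\left(0 + 40,-155 \right)}} = \sqrt{5242 + \left(\left(0 + 40\right) - 155\right)} = \sqrt{5242 + \left(40 - 155\right)} = \sqrt{5242 - 115} = \sqrt{5127}$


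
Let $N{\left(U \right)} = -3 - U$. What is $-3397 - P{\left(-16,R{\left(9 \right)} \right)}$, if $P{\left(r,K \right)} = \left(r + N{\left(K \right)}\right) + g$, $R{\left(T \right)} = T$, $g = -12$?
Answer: $-3357$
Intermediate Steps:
$P{\left(r,K \right)} = -15 + r - K$ ($P{\left(r,K \right)} = \left(r - \left(3 + K\right)\right) - 12 = \left(-3 + r - K\right) - 12 = -15 + r - K$)
$-3397 - P{\left(-16,R{\left(9 \right)} \right)} = -3397 - \left(-15 - 16 - 9\right) = -3397 - -40 = -3397 + 40 = -3357$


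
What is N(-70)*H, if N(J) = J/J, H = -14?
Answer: -14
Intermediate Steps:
N(J) = 1
N(-70)*H = 1*(-14) = -14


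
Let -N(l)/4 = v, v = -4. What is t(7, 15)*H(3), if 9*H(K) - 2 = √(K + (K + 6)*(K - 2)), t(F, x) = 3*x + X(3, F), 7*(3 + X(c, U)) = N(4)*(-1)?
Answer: 556/63 + 556*√3/63 ≈ 24.111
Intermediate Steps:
N(l) = 16 (N(l) = -4*(-4) = 16)
X(c, U) = -37/7 (X(c, U) = -3 + (16*(-1))/7 = -3 + (⅐)*(-16) = -3 - 16/7 = -37/7)
t(F, x) = -37/7 + 3*x (t(F, x) = 3*x - 37/7 = -37/7 + 3*x)
H(K) = 2/9 + √(K + (-2 + K)*(6 + K))/9 (H(K) = 2/9 + √(K + (K + 6)*(K - 2))/9 = 2/9 + √(K + (6 + K)*(-2 + K))/9 = 2/9 + √(K + (-2 + K)*(6 + K))/9)
t(7, 15)*H(3) = (-37/7 + 3*15)*(2/9 + √(-12 + 3² + 5*3)/9) = (-37/7 + 45)*(2/9 + √(-12 + 9 + 15)/9) = 278*(2/9 + √12/9)/7 = 278*(2/9 + (2*√3)/9)/7 = 278*(2/9 + 2*√3/9)/7 = 556/63 + 556*√3/63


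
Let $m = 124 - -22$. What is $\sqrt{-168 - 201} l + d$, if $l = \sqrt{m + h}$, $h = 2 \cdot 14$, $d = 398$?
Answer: $398 + 3 i \sqrt{7134} \approx 398.0 + 253.39 i$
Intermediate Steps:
$h = 28$
$m = 146$ ($m = 124 + 22 = 146$)
$l = \sqrt{174}$ ($l = \sqrt{146 + 28} = \sqrt{174} \approx 13.191$)
$\sqrt{-168 - 201} l + d = \sqrt{-168 - 201} \sqrt{174} + 398 = \sqrt{-369} \sqrt{174} + 398 = 3 i \sqrt{41} \sqrt{174} + 398 = 3 i \sqrt{7134} + 398 = 398 + 3 i \sqrt{7134}$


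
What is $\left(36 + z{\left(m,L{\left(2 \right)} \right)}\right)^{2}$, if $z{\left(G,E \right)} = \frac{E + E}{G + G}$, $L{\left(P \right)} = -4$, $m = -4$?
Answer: $1369$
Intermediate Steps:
$z{\left(G,E \right)} = \frac{E}{G}$ ($z{\left(G,E \right)} = \frac{2 E}{2 G} = 2 E \frac{1}{2 G} = \frac{E}{G}$)
$\left(36 + z{\left(m,L{\left(2 \right)} \right)}\right)^{2} = \left(36 - \frac{4}{-4}\right)^{2} = \left(36 - -1\right)^{2} = \left(36 + 1\right)^{2} = 37^{2} = 1369$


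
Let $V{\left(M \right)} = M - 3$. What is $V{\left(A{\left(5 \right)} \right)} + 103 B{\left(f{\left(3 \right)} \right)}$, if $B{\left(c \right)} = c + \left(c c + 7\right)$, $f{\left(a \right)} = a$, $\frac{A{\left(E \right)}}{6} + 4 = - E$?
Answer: $1900$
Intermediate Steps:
$A{\left(E \right)} = -24 - 6 E$ ($A{\left(E \right)} = -24 + 6 \left(- E\right) = -24 - 6 E$)
$B{\left(c \right)} = 7 + c + c^{2}$ ($B{\left(c \right)} = c + \left(c^{2} + 7\right) = c + \left(7 + c^{2}\right) = 7 + c + c^{2}$)
$V{\left(M \right)} = -3 + M$
$V{\left(A{\left(5 \right)} \right)} + 103 B{\left(f{\left(3 \right)} \right)} = \left(-3 - 54\right) + 103 \left(7 + 3 + 3^{2}\right) = \left(-3 - 54\right) + 103 \left(7 + 3 + 9\right) = \left(-3 - 54\right) + 103 \cdot 19 = -57 + 1957 = 1900$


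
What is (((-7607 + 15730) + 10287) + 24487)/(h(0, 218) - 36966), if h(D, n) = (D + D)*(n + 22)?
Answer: -14299/12322 ≈ -1.1604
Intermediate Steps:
h(D, n) = 2*D*(22 + n) (h(D, n) = (2*D)*(22 + n) = 2*D*(22 + n))
(((-7607 + 15730) + 10287) + 24487)/(h(0, 218) - 36966) = (((-7607 + 15730) + 10287) + 24487)/(2*0*(22 + 218) - 36966) = ((8123 + 10287) + 24487)/(2*0*240 - 36966) = (18410 + 24487)/(0 - 36966) = 42897/(-36966) = 42897*(-1/36966) = -14299/12322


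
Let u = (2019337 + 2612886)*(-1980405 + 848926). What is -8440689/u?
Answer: 8440689/5241263047817 ≈ 1.6104e-6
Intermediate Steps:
u = -5241263047817 (u = 4632223*(-1131479) = -5241263047817)
-8440689/u = -8440689/(-5241263047817) = -8440689*(-1/5241263047817) = 8440689/5241263047817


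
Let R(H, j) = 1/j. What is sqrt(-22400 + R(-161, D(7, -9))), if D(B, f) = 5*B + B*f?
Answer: 3*I*sqrt(487823)/14 ≈ 149.67*I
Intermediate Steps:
sqrt(-22400 + R(-161, D(7, -9))) = sqrt(-22400 + 1/(7*(5 - 9))) = sqrt(-22400 + 1/(7*(-4))) = sqrt(-22400 + 1/(-28)) = sqrt(-22400 - 1/28) = sqrt(-627201/28) = 3*I*sqrt(487823)/14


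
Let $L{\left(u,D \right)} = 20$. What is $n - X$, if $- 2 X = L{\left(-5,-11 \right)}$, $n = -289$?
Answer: $-279$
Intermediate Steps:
$X = -10$ ($X = \left(- \frac{1}{2}\right) 20 = -10$)
$n - X = -289 - -10 = -289 + 10 = -279$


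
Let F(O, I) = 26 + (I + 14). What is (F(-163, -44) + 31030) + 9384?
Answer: 40410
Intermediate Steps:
F(O, I) = 40 + I (F(O, I) = 26 + (14 + I) = 40 + I)
(F(-163, -44) + 31030) + 9384 = ((40 - 44) + 31030) + 9384 = (-4 + 31030) + 9384 = 31026 + 9384 = 40410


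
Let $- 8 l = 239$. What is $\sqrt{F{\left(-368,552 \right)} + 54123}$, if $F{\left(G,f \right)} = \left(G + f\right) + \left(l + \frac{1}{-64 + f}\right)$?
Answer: $\frac{\sqrt{807860759}}{122} \approx 232.97$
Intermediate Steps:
$l = - \frac{239}{8}$ ($l = \left(- \frac{1}{8}\right) 239 = - \frac{239}{8} \approx -29.875$)
$F{\left(G,f \right)} = - \frac{239}{8} + G + f + \frac{1}{-64 + f}$ ($F{\left(G,f \right)} = \left(G + f\right) - \left(\frac{239}{8} - \frac{1}{-64 + f}\right) = - \frac{239}{8} + G + f + \frac{1}{-64 + f}$)
$\sqrt{F{\left(-368,552 \right)} + 54123} = \sqrt{\frac{1913 + 552^{2} - -23552 - 51819 - 203136}{-64 + 552} + 54123} = \sqrt{\frac{1913 + 304704 + 23552 - 51819 - 203136}{488} + 54123} = \sqrt{\frac{1}{488} \cdot 75214 + 54123} = \sqrt{\frac{37607}{244} + 54123} = \sqrt{\frac{13243619}{244}} = \frac{\sqrt{807860759}}{122}$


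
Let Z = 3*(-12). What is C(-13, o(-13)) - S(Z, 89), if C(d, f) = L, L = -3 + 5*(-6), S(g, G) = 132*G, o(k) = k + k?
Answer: -11781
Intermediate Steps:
o(k) = 2*k
Z = -36
L = -33 (L = -3 - 30 = -33)
C(d, f) = -33
C(-13, o(-13)) - S(Z, 89) = -33 - 132*89 = -33 - 1*11748 = -33 - 11748 = -11781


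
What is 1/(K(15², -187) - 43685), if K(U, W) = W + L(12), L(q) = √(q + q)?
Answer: -1828/80198015 - √6/962376180 ≈ -2.2796e-5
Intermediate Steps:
L(q) = √2*√q (L(q) = √(2*q) = √2*√q)
K(U, W) = W + 2*√6 (K(U, W) = W + √2*√12 = W + √2*(2*√3) = W + 2*√6)
1/(K(15², -187) - 43685) = 1/((-187 + 2*√6) - 43685) = 1/(-43872 + 2*√6)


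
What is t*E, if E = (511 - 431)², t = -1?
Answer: -6400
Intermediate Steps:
E = 6400 (E = 80² = 6400)
t*E = -1*6400 = -6400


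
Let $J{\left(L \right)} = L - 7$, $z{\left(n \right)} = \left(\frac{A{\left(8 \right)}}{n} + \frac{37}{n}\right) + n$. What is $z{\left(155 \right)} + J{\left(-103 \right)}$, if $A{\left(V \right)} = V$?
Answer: $\frac{1404}{31} \approx 45.29$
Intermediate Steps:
$z{\left(n \right)} = n + \frac{45}{n}$ ($z{\left(n \right)} = \left(\frac{8}{n} + \frac{37}{n}\right) + n = \frac{45}{n} + n = n + \frac{45}{n}$)
$J{\left(L \right)} = -7 + L$ ($J{\left(L \right)} = L - 7 = -7 + L$)
$z{\left(155 \right)} + J{\left(-103 \right)} = \left(155 + \frac{45}{155}\right) - 110 = \left(155 + 45 \cdot \frac{1}{155}\right) - 110 = \left(155 + \frac{9}{31}\right) - 110 = \frac{4814}{31} - 110 = \frac{1404}{31}$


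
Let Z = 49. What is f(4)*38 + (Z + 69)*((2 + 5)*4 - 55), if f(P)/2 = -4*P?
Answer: -4402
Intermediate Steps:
f(P) = -8*P (f(P) = 2*(-4*P) = -8*P)
f(4)*38 + (Z + 69)*((2 + 5)*4 - 55) = -8*4*38 + (49 + 69)*((2 + 5)*4 - 55) = -32*38 + 118*(7*4 - 55) = -1216 + 118*(28 - 55) = -1216 + 118*(-27) = -1216 - 3186 = -4402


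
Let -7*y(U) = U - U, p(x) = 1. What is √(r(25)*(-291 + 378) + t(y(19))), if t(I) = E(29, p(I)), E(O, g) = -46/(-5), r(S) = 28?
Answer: √61130/5 ≈ 49.449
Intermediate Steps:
y(U) = 0 (y(U) = -(U - U)/7 = -⅐*0 = 0)
E(O, g) = 46/5 (E(O, g) = -46*(-⅕) = 46/5)
t(I) = 46/5
√(r(25)*(-291 + 378) + t(y(19))) = √(28*(-291 + 378) + 46/5) = √(28*87 + 46/5) = √(2436 + 46/5) = √(12226/5) = √61130/5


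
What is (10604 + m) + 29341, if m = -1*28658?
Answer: 11287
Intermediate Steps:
m = -28658
(10604 + m) + 29341 = (10604 - 28658) + 29341 = -18054 + 29341 = 11287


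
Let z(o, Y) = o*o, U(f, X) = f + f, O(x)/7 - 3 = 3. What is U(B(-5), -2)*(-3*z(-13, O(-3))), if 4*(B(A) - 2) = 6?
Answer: -3549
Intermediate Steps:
O(x) = 42 (O(x) = 21 + 7*3 = 21 + 21 = 42)
B(A) = 7/2 (B(A) = 2 + (1/4)*6 = 2 + 3/2 = 7/2)
U(f, X) = 2*f
z(o, Y) = o**2
U(B(-5), -2)*(-3*z(-13, O(-3))) = (2*(7/2))*(-3*(-13)**2) = 7*(-3*169) = 7*(-507) = -3549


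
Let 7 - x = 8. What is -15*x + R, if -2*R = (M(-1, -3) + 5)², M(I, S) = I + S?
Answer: 29/2 ≈ 14.500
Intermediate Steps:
x = -1 (x = 7 - 1*8 = 7 - 8 = -1)
R = -½ (R = -((-1 - 3) + 5)²/2 = -(-4 + 5)²/2 = -½*1² = -½*1 = -½ ≈ -0.50000)
-15*x + R = -15*(-1) - ½ = 15 - ½ = 29/2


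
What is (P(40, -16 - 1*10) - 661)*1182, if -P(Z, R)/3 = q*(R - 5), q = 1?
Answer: -671376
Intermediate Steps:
P(Z, R) = 15 - 3*R (P(Z, R) = -3*(R - 5) = -3*(-5 + R) = 15 - 3*R)
(P(40, -16 - 1*10) - 661)*1182 = ((15 - 3*(-16 - 1*10)) - 661)*1182 = ((15 - 3*(-16 - 10)) - 661)*1182 = ((15 - 3*(-26)) - 661)*1182 = ((15 + 78) - 661)*1182 = (93 - 661)*1182 = -568*1182 = -671376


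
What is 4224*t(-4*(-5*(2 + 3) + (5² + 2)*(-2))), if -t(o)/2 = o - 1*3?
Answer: -2644224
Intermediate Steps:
t(o) = 6 - 2*o (t(o) = -2*(o - 1*3) = -2*(o - 3) = -2*(-3 + o) = 6 - 2*o)
4224*t(-4*(-5*(2 + 3) + (5² + 2)*(-2))) = 4224*(6 - (-8)*(-5*(2 + 3) + (5² + 2)*(-2))) = 4224*(6 - (-8)*(-5*5 + (25 + 2)*(-2))) = 4224*(6 - (-8)*(-25 + 27*(-2))) = 4224*(6 - (-8)*(-25 - 54)) = 4224*(6 - (-8)*(-79)) = 4224*(6 - 2*316) = 4224*(6 - 632) = 4224*(-626) = -2644224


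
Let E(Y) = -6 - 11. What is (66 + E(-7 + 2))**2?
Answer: 2401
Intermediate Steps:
E(Y) = -17
(66 + E(-7 + 2))**2 = (66 - 17)**2 = 49**2 = 2401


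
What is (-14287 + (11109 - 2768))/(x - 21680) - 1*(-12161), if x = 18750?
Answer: 17818838/1465 ≈ 12163.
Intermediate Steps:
(-14287 + (11109 - 2768))/(x - 21680) - 1*(-12161) = (-14287 + (11109 - 2768))/(18750 - 21680) - 1*(-12161) = (-14287 + 8341)/(-2930) + 12161 = -5946*(-1/2930) + 12161 = 2973/1465 + 12161 = 17818838/1465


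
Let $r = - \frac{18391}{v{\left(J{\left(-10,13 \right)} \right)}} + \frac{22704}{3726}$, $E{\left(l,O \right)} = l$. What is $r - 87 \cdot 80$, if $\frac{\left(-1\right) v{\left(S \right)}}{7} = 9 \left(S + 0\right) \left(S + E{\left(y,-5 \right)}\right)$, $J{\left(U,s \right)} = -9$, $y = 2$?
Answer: $- \frac{634378279}{91287} \approx -6949.3$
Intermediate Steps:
$v{\left(S \right)} = - 63 S \left(2 + S\right)$ ($v{\left(S \right)} = - 7 \cdot 9 \left(S + 0\right) \left(S + 2\right) = - 7 \cdot 9 S \left(2 + S\right) = - 63 S \left(2 + S\right)$)
$r = \frac{979241}{91287}$ ($r = - \frac{18391}{\left(-63\right) \left(-9\right) \left(2 - 9\right)} + \frac{22704}{3726} = - \frac{18391}{\left(-63\right) \left(-9\right) \left(-7\right)} + 22704 \cdot \frac{1}{3726} = - \frac{18391}{-3969} + \frac{3784}{621} = \left(-18391\right) \left(- \frac{1}{3969}\right) + \frac{3784}{621} = \frac{18391}{3969} + \frac{3784}{621} = \frac{979241}{91287} \approx 10.727$)
$r - 87 \cdot 80 = \frac{979241}{91287} - 87 \cdot 80 = \frac{979241}{91287} - 6960 = - \frac{634378279}{91287}$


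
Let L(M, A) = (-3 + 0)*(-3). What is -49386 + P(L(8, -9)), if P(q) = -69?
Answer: -49455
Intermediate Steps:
L(M, A) = 9 (L(M, A) = -3*(-3) = 9)
-49386 + P(L(8, -9)) = -49386 - 69 = -49455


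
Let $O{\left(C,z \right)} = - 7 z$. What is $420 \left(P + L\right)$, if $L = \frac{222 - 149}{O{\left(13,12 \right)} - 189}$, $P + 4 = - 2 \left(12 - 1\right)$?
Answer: $- \frac{143420}{13} \approx -11032.0$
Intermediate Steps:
$P = -26$ ($P = -4 - 2 \left(12 - 1\right) = -4 - 22 = -26$)
$L = - \frac{73}{273}$ ($L = \frac{222 - 149}{\left(-7\right) 12 - 189} = \frac{73}{-84 - 189} = \frac{73}{-273} = 73 \left(- \frac{1}{273}\right) = - \frac{73}{273} \approx -0.2674$)
$420 \left(P + L\right) = 420 \left(-26 - \frac{73}{273}\right) = 420 \left(- \frac{7171}{273}\right) = - \frac{143420}{13}$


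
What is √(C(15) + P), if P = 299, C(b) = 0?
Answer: √299 ≈ 17.292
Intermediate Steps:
√(C(15) + P) = √(0 + 299) = √299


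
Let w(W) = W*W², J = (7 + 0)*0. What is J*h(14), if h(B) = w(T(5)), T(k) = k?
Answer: 0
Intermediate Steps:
J = 0 (J = 7*0 = 0)
w(W) = W³
h(B) = 125 (h(B) = 5³ = 125)
J*h(14) = 0*125 = 0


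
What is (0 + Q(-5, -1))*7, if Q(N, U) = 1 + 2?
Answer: 21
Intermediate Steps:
Q(N, U) = 3
(0 + Q(-5, -1))*7 = (0 + 3)*7 = 3*7 = 21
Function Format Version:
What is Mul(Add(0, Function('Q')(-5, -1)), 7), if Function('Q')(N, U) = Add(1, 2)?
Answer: 21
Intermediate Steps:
Function('Q')(N, U) = 3
Mul(Add(0, Function('Q')(-5, -1)), 7) = Mul(Add(0, 3), 7) = Mul(3, 7) = 21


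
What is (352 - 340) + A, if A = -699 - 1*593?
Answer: -1280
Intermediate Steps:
A = -1292 (A = -699 - 593 = -1292)
(352 - 340) + A = (352 - 340) - 1292 = 12 - 1292 = -1280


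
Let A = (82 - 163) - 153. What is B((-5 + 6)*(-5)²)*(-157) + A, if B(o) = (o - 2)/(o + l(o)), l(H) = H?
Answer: -15311/50 ≈ -306.22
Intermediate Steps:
B(o) = (-2 + o)/(2*o) (B(o) = (o - 2)/(o + o) = (-2 + o)/((2*o)) = (-2 + o)*(1/(2*o)) = (-2 + o)/(2*o))
A = -234 (A = -81 - 153 = -234)
B((-5 + 6)*(-5)²)*(-157) + A = ((-2 + (-5 + 6)*(-5)²)/(2*(((-5 + 6)*(-5)²))))*(-157) - 234 = ((-2 + 1*25)/(2*((1*25))))*(-157) - 234 = ((½)*(-2 + 25)/25)*(-157) - 234 = ((½)*(1/25)*23)*(-157) - 234 = (23/50)*(-157) - 234 = -3611/50 - 234 = -15311/50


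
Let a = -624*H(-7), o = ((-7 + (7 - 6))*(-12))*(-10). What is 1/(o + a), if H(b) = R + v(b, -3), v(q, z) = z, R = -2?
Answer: 1/2400 ≈ 0.00041667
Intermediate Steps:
H(b) = -5 (H(b) = -2 - 3 = -5)
o = -720 (o = ((-7 + 1)*(-12))*(-10) = -6*(-12)*(-10) = 72*(-10) = -720)
a = 3120 (a = -624*(-5) = 3120)
1/(o + a) = 1/(-720 + 3120) = 1/2400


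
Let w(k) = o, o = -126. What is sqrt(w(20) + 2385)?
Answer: 3*sqrt(251) ≈ 47.529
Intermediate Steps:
w(k) = -126
sqrt(w(20) + 2385) = sqrt(-126 + 2385) = sqrt(2259) = 3*sqrt(251)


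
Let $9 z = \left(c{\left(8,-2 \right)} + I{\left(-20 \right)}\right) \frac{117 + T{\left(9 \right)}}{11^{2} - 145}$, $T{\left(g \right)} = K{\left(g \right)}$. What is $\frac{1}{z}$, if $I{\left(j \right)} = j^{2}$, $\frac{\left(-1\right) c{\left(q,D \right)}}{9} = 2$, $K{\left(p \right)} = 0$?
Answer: $- \frac{12}{2483} \approx -0.0048329$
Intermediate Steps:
$T{\left(g \right)} = 0$
$c{\left(q,D \right)} = -18$ ($c{\left(q,D \right)} = \left(-9\right) 2 = -18$)
$z = - \frac{2483}{12}$ ($z = \frac{\left(-18 + \left(-20\right)^{2}\right) \frac{117 + 0}{11^{2} - 145}}{9} = \frac{\left(-18 + 400\right) \frac{117}{121 - 145}}{9} = \frac{382 \frac{117}{-24}}{9} = \frac{382 \cdot 117 \left(- \frac{1}{24}\right)}{9} = \frac{382 \left(- \frac{39}{8}\right)}{9} = \frac{1}{9} \left(- \frac{7449}{4}\right) = - \frac{2483}{12} \approx -206.92$)
$\frac{1}{z} = \frac{1}{- \frac{2483}{12}} = - \frac{12}{2483}$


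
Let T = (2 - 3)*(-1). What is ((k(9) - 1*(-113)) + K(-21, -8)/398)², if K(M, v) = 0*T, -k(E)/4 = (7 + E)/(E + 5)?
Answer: 576081/49 ≈ 11757.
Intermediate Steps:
k(E) = -4*(7 + E)/(5 + E) (k(E) = -4*(7 + E)/(E + 5) = -4*(7 + E)/(5 + E))
T = 1 (T = -1*(-1) = 1)
K(M, v) = 0 (K(M, v) = 0*1 = 0)
((k(9) - 1*(-113)) + K(-21, -8)/398)² = ((4*(-7 - 1*9)/(5 + 9) - 1*(-113)) + 0/398)² = ((4*(-7 - 9)/14 + 113) + 0*(1/398))² = ((4*(1/14)*(-16) + 113) + 0)² = ((-32/7 + 113) + 0)² = (759/7 + 0)² = (759/7)² = 576081/49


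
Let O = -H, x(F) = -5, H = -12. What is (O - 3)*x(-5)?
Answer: -45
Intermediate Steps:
O = 12 (O = -1*(-12) = 12)
(O - 3)*x(-5) = (12 - 3)*(-5) = 9*(-5) = -45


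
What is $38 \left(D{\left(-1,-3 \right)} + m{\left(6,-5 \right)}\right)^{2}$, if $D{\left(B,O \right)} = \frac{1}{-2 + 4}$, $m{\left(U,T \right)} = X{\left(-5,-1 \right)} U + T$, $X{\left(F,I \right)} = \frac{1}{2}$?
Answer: $\frac{171}{2} \approx 85.5$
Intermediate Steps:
$X{\left(F,I \right)} = \frac{1}{2}$
$m{\left(U,T \right)} = T + \frac{U}{2}$ ($m{\left(U,T \right)} = \frac{U}{2} + T = T + \frac{U}{2}$)
$D{\left(B,O \right)} = \frac{1}{2}$
$38 \left(D{\left(-1,-3 \right)} + m{\left(6,-5 \right)}\right)^{2} = 38 \left(\frac{1}{2} + \left(-5 + \frac{1}{2} \cdot 6\right)\right)^{2} = 38 \left(\frac{1}{2} + \left(-5 + 3\right)\right)^{2} = 38 \left(\frac{1}{2} - 2\right)^{2} = 38 \left(- \frac{3}{2}\right)^{2} = 38 \cdot \frac{9}{4} = \frac{171}{2}$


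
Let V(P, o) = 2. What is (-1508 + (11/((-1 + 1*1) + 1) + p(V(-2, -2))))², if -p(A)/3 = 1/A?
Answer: 8982009/4 ≈ 2.2455e+6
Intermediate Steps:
p(A) = -3/A
(-1508 + (11/((-1 + 1*1) + 1) + p(V(-2, -2))))² = (-1508 + (11/((-1 + 1*1) + 1) - 3/2))² = (-1508 + (11/((-1 + 1) + 1) - 3*½))² = (-1508 + (11/(0 + 1) - 3/2))² = (-1508 + (11/1 - 3/2))² = (-1508 + (11*1 - 3/2))² = (-1508 + (11 - 3/2))² = (-1508 + 19/2)² = (-2997/2)² = 8982009/4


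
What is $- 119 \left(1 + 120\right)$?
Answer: $-14399$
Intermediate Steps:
$- 119 \left(1 + 120\right) = \left(-119\right) 121 = -14399$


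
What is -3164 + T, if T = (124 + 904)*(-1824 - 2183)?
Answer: -4122360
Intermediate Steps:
T = -4119196 (T = 1028*(-4007) = -4119196)
-3164 + T = -3164 - 4119196 = -4122360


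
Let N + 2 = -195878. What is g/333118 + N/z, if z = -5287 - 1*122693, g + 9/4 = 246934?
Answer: 19370695841/8526488328 ≈ 2.2718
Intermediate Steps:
N = -195880 (N = -2 - 195878 = -195880)
g = 987727/4 (g = -9/4 + 246934 = 987727/4 ≈ 2.4693e+5)
z = -127980 (z = -5287 - 122693 = -127980)
g/333118 + N/z = (987727/4)/333118 - 195880/(-127980) = (987727/4)*(1/333118) - 195880*(-1/127980) = 987727/1332472 + 9794/6399 = 19370695841/8526488328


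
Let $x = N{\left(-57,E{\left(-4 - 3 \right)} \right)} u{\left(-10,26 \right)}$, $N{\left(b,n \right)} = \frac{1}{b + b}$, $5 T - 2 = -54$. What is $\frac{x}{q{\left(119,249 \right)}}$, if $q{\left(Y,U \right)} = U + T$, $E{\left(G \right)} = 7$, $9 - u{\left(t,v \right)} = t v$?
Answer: $- \frac{1345}{136002} \approx -0.0098896$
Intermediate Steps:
$T = - \frac{52}{5}$ ($T = \frac{2}{5} + \frac{1}{5} \left(-54\right) = \frac{2}{5} - \frac{54}{5} = - \frac{52}{5} \approx -10.4$)
$u{\left(t,v \right)} = 9 - t v$
$N{\left(b,n \right)} = \frac{1}{2 b}$
$q{\left(Y,U \right)} = - \frac{52}{5} + U$ ($q{\left(Y,U \right)} = U - \frac{52}{5} = - \frac{52}{5} + U$)
$x = - \frac{269}{114}$ ($x = \frac{1}{2 \left(-57\right)} \left(9 - \left(-10\right) 26\right) = \frac{1}{2} \left(- \frac{1}{57}\right) \left(9 + 260\right) = \left(- \frac{1}{114}\right) 269 = - \frac{269}{114} \approx -2.3596$)
$\frac{x}{q{\left(119,249 \right)}} = - \frac{269}{114 \left(- \frac{52}{5} + 249\right)} = - \frac{269}{114 \cdot \frac{1193}{5}} = \left(- \frac{269}{114}\right) \frac{5}{1193} = - \frac{1345}{136002}$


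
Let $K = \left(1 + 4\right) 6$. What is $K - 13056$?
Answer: $-13026$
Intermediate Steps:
$K = 30$ ($K = 5 \cdot 6 = 30$)
$K - 13056 = 30 - 13056 = -13026$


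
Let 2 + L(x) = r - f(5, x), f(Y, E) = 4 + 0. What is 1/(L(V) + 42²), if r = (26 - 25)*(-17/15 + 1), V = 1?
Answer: 15/26368 ≈ 0.00056887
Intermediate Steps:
f(Y, E) = 4
r = -2/15 (r = 1*(-17*1/15 + 1) = 1*(-17/15 + 1) = 1*(-2/15) = -2/15 ≈ -0.13333)
L(x) = -92/15 (L(x) = -2 + (-2/15 - 1*4) = -2 + (-2/15 - 4) = -2 - 62/15 = -92/15)
1/(L(V) + 42²) = 1/(-92/15 + 42²) = 1/(-92/15 + 1764) = 1/(26368/15) = 15/26368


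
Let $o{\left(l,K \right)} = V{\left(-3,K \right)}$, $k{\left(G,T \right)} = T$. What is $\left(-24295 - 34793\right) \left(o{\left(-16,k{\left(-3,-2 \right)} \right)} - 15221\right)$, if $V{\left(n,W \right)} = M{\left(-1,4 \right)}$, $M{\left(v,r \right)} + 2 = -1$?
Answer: $899555712$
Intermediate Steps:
$M{\left(v,r \right)} = -3$ ($M{\left(v,r \right)} = -2 - 1 = -3$)
$V{\left(n,W \right)} = -3$
$o{\left(l,K \right)} = -3$
$\left(-24295 - 34793\right) \left(o{\left(-16,k{\left(-3,-2 \right)} \right)} - 15221\right) = \left(-24295 - 34793\right) \left(-3 - 15221\right) = \left(-59088\right) \left(-15224\right) = 899555712$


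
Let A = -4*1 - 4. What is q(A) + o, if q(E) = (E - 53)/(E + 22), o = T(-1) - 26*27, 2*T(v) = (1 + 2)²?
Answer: -4913/7 ≈ -701.86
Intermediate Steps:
T(v) = 9/2 (T(v) = (1 + 2)²/2 = (½)*3² = (½)*9 = 9/2)
A = -8 (A = -4 - 4 = -8)
o = -1395/2 (o = 9/2 - 26*27 = 9/2 - 702 = -1395/2 ≈ -697.50)
q(E) = (-53 + E)/(22 + E)
q(A) + o = (-53 - 8)/(22 - 8) - 1395/2 = -61/14 - 1395/2 = -4913/7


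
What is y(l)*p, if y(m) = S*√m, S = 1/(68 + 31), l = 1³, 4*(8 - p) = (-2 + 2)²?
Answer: 8/99 ≈ 0.080808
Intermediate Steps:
p = 8 (p = 8 - (-2 + 2)²/4 = 8 - ¼*0² = 8 - ¼*0 = 8 + 0 = 8)
l = 1
S = 1/99 ≈ 0.010101
y(m) = √m/99
y(l)*p = (√1/99)*8 = ((1/99)*1)*8 = (1/99)*8 = 8/99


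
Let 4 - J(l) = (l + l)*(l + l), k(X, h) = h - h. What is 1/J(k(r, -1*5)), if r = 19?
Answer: 1/4 ≈ 0.25000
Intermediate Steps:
k(X, h) = 0
J(l) = 4 - 4*l**2 (J(l) = 4 - (l + l)*(l + l) = 4 - 2*l*2*l = 4 - 4*l**2)
1/J(k(r, -1*5)) = 1/(4 - 4*0**2) = 1/(4 - 4*0) = 1/(4 + 0) = 1/4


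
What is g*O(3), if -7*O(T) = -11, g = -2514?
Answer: -27654/7 ≈ -3950.6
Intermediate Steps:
O(T) = 11/7 (O(T) = -1/7*(-11) = 11/7)
g*O(3) = -2514*11/7 = -27654/7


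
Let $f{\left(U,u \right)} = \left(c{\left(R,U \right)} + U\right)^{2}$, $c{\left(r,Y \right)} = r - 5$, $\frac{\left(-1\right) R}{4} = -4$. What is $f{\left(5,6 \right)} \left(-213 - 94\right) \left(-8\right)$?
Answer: $628736$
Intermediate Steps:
$R = 16$ ($R = \left(-4\right) \left(-4\right) = 16$)
$c{\left(r,Y \right)} = -5 + r$
$f{\left(U,u \right)} = \left(11 + U\right)^{2}$ ($f{\left(U,u \right)} = \left(\left(-5 + 16\right) + U\right)^{2} = \left(11 + U\right)^{2}$)
$f{\left(5,6 \right)} \left(-213 - 94\right) \left(-8\right) = \left(11 + 5\right)^{2} \left(-213 - 94\right) \left(-8\right) = 16^{2} \left(\left(-307\right) \left(-8\right)\right) = 256 \cdot 2456 = 628736$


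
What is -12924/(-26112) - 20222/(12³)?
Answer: -658469/58752 ≈ -11.208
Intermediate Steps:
-12924/(-26112) - 20222/(12³) = -12924*(-1/26112) - 20222/1728 = 1077/2176 - 20222*1/1728 = 1077/2176 - 10111/864 = -658469/58752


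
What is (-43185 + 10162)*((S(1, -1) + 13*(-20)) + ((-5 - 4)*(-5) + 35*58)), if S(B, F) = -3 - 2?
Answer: -59771630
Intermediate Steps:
S(B, F) = -5
(-43185 + 10162)*((S(1, -1) + 13*(-20)) + ((-5 - 4)*(-5) + 35*58)) = (-43185 + 10162)*((-5 + 13*(-20)) + ((-5 - 4)*(-5) + 35*58)) = -33023*((-5 - 260) + (-9*(-5) + 2030)) = -33023*(-265 + (45 + 2030)) = -33023*(-265 + 2075) = -33023*1810 = -59771630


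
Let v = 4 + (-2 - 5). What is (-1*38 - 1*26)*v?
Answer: 192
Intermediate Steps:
v = -3 (v = 4 - 7 = -3)
(-1*38 - 1*26)*v = (-1*38 - 1*26)*(-3) = (-38 - 26)*(-3) = -64*(-3) = 192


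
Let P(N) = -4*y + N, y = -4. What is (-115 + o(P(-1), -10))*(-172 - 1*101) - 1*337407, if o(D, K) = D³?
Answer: -1227387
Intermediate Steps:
P(N) = 16 + N (P(N) = -4*(-4) + N = 16 + N)
(-115 + o(P(-1), -10))*(-172 - 1*101) - 1*337407 = (-115 + (16 - 1)³)*(-172 - 1*101) - 1*337407 = (-115 + 15³)*(-172 - 101) - 337407 = (-115 + 3375)*(-273) - 337407 = 3260*(-273) - 337407 = -889980 - 337407 = -1227387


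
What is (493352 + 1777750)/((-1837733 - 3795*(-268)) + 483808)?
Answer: -25518/3785 ≈ -6.7419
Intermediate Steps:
(493352 + 1777750)/((-1837733 - 3795*(-268)) + 483808) = 2271102/((-1837733 - 1*(-1017060)) + 483808) = 2271102/((-1837733 + 1017060) + 483808) = 2271102/(-820673 + 483808) = 2271102/(-336865) = 2271102*(-1/336865) = -25518/3785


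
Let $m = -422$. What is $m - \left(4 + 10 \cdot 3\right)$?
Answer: $-456$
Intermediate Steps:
$m - \left(4 + 10 \cdot 3\right) = -422 - \left(4 + 10 \cdot 3\right) = -422 - \left(4 + 30\right) = -422 - 34 = -456$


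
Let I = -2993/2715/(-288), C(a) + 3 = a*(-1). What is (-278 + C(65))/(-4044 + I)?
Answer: 270544320/3162081487 ≈ 0.085559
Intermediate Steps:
C(a) = -3 - a (C(a) = -3 + a*(-1) = -3 - a)
I = 2993/781920 (I = -2993*1/2715*(-1/288) = -2993/2715*(-1/288) = 2993/781920 ≈ 0.0038278)
(-278 + C(65))/(-4044 + I) = (-278 + (-3 - 1*65))/(-4044 + 2993/781920) = (-278 + (-3 - 65))/(-3162081487/781920) = (-278 - 68)*(-781920/3162081487) = -346*(-781920/3162081487) = 270544320/3162081487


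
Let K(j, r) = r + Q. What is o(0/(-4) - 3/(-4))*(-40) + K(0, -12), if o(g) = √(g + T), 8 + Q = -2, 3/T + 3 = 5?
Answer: -82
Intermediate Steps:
T = 3/2 (T = 3/(-3 + 5) = 3/2 ≈ 1.5000)
Q = -10 (Q = -8 - 2 = -10)
K(j, r) = -10 + r (K(j, r) = r - 10 = -10 + r)
o(g) = √(3/2 + g) (o(g) = √(g + 3/2) = √(3/2 + g))
o(0/(-4) - 3/(-4))*(-40) + K(0, -12) = (√(6 + 4*(0/(-4) - 3/(-4)))/2)*(-40) + (-10 - 12) = (√(6 + 4*(0*(-¼) - 3*(-¼)))/2)*(-40) - 22 = (√(6 + 4*(0 + ¾))/2)*(-40) - 22 = (√(6 + 4*(¾))/2)*(-40) - 22 = (√(6 + 3)/2)*(-40) - 22 = (√9/2)*(-40) - 22 = ((½)*3)*(-40) - 22 = (3/2)*(-40) - 22 = -60 - 22 = -82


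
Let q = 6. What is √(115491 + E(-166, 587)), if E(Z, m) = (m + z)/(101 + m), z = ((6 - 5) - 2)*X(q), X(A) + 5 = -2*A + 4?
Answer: 9*√10545406/86 ≈ 339.84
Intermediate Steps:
X(A) = -1 - 2*A (X(A) = -5 + (-2*A + 4) = -5 + (4 - 2*A) = -1 - 2*A)
z = 13 (z = ((6 - 5) - 2)*(-1 - 2*6) = (1 - 2)*(-1 - 12) = -1*(-13) = 13)
E(Z, m) = (13 + m)/(101 + m) (E(Z, m) = (m + 13)/(101 + m) = (13 + m)/(101 + m))
√(115491 + E(-166, 587)) = √(115491 + (13 + 587)/(101 + 587)) = √(115491 + 600/688) = √(115491 + (1/688)*600) = √(115491 + 75/86) = √(9932301/86) = 9*√10545406/86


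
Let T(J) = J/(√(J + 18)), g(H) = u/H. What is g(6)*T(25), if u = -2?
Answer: -25*√43/129 ≈ -1.2708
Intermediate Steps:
g(H) = -2/H
T(J) = J/√(18 + J) (T(J) = J/(√(18 + J)) = J/√(18 + J))
g(6)*T(25) = (-2/6)*(25/√(18 + 25)) = (-2*⅙)*(25/√43) = -25*√43/43/3 = -25*√43/129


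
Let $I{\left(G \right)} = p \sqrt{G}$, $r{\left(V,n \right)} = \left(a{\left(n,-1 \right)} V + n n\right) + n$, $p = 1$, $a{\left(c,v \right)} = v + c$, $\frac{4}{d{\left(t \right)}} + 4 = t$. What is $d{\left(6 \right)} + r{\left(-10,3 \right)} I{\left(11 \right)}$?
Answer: $2 - 8 \sqrt{11} \approx -24.533$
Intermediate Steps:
$d{\left(t \right)} = \frac{4}{-4 + t}$
$a{\left(c,v \right)} = c + v$
$r{\left(V,n \right)} = n + n^{2} + V \left(-1 + n\right)$ ($r{\left(V,n \right)} = \left(\left(n - 1\right) V + n n\right) + n = \left(\left(-1 + n\right) V + n^{2}\right) + n = \left(V \left(-1 + n\right) + n^{2}\right) + n = \left(n^{2} + V \left(-1 + n\right)\right) + n = n + n^{2} + V \left(-1 + n\right)$)
$I{\left(G \right)} = \sqrt{G}$ ($I{\left(G \right)} = 1 \sqrt{G} = \sqrt{G}$)
$d{\left(6 \right)} + r{\left(-10,3 \right)} I{\left(11 \right)} = \frac{4}{-4 + 6} + \left(3 + 3^{2} - 10 \left(-1 + 3\right)\right) \sqrt{11} = \frac{4}{2} + \left(3 + 9 - 20\right) \sqrt{11} = 4 \cdot \frac{1}{2} + \left(3 + 9 - 20\right) \sqrt{11} = 2 - 8 \sqrt{11}$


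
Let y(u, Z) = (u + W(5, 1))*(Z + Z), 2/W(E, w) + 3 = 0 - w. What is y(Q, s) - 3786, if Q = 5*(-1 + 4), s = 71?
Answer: -1727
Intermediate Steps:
W(E, w) = 2/(-3 - w) (W(E, w) = 2/(-3 + (0 - w)) = 2/(-3 - w))
Q = 15 (Q = 5*3 = 15)
y(u, Z) = 2*Z*(-½ + u) (y(u, Z) = (u - 2/(3 + 1))*(Z + Z) = (u - 2/4)*(2*Z) = (u - 2*¼)*(2*Z) = (u - ½)*(2*Z) = (-½ + u)*(2*Z) = 2*Z*(-½ + u))
y(Q, s) - 3786 = 71*(-1 + 2*15) - 3786 = 71*(-1 + 30) - 3786 = 71*29 - 3786 = 2059 - 3786 = -1727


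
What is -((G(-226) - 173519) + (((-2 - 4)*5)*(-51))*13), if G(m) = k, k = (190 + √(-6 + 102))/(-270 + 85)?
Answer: 5684311/37 + 4*√6/185 ≈ 1.5363e+5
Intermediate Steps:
k = -38/37 - 4*√6/185 (k = (190 + √96)/(-185) = (190 + 4*√6)*(-1/185) = -38/37 - 4*√6/185 ≈ -1.0800)
G(m) = -38/37 - 4*√6/185
-((G(-226) - 173519) + (((-2 - 4)*5)*(-51))*13) = -(((-38/37 - 4*√6/185) - 173519) + (((-2 - 4)*5)*(-51))*13) = -((-6420241/37 - 4*√6/185) + (-6*5*(-51))*13) = -((-6420241/37 - 4*√6/185) - 30*(-51)*13) = -((-6420241/37 - 4*√6/185) + 1530*13) = -((-6420241/37 - 4*√6/185) + 19890) = -(-5684311/37 - 4*√6/185) = 5684311/37 + 4*√6/185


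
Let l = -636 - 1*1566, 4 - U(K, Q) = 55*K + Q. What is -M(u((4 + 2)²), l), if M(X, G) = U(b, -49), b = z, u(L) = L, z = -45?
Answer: -2528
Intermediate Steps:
b = -45
U(K, Q) = 4 - Q - 55*K (U(K, Q) = 4 - (55*K + Q) = 4 - (Q + 55*K) = 4 + (-Q - 55*K) = 4 - Q - 55*K)
l = -2202 (l = -636 - 1566 = -2202)
M(X, G) = 2528 (M(X, G) = 4 - 1*(-49) - 55*(-45) = 4 + 49 + 2475 = 2528)
-M(u((4 + 2)²), l) = -1*2528 = -2528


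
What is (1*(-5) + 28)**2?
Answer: 529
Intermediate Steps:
(1*(-5) + 28)**2 = (-5 + 28)**2 = 23**2 = 529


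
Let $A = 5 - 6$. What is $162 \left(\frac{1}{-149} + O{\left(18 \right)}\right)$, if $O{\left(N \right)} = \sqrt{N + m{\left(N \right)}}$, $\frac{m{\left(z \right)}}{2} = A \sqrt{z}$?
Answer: $- \frac{162}{149} + 162 \sqrt{18 - 6 \sqrt{2}} \approx 498.62$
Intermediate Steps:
$A = -1$ ($A = 5 - 6 = -1$)
$m{\left(z \right)} = - 2 \sqrt{z}$ ($m{\left(z \right)} = 2 \left(- \sqrt{z}\right) = - 2 \sqrt{z}$)
$O{\left(N \right)} = \sqrt{N - 2 \sqrt{N}}$
$162 \left(\frac{1}{-149} + O{\left(18 \right)}\right) = 162 \left(\frac{1}{-149} + \sqrt{18 - 2 \sqrt{18}}\right) = 162 \left(- \frac{1}{149} + \sqrt{18 - 2 \cdot 3 \sqrt{2}}\right) = 162 \left(- \frac{1}{149} + \sqrt{18 - 6 \sqrt{2}}\right) = - \frac{162}{149} + 162 \sqrt{18 - 6 \sqrt{2}}$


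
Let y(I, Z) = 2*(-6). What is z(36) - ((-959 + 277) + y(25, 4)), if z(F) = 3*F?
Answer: 802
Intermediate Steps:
y(I, Z) = -12
z(36) - ((-959 + 277) + y(25, 4)) = 3*36 - ((-959 + 277) - 12) = 108 - (-682 - 12) = 108 - 1*(-694) = 108 + 694 = 802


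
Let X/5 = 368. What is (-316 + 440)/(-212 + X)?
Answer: 31/407 ≈ 0.076167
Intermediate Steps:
X = 1840 (X = 5*368 = 1840)
(-316 + 440)/(-212 + X) = (-316 + 440)/(-212 + 1840) = 124/1628 = 124*(1/1628) = 31/407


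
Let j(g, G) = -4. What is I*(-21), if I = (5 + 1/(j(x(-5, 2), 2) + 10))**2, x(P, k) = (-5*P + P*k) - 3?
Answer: -6727/12 ≈ -560.58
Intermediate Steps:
x(P, k) = -3 - 5*P + P*k
I = 961/36 (I = (5 + 1/(-4 + 10))**2 = (5 + 1/6)**2 = (31/6)**2 = 961/36 ≈ 26.694)
I*(-21) = (961/36)*(-21) = -6727/12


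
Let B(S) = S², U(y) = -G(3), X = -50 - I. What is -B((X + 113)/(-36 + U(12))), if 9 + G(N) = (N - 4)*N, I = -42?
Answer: -1225/64 ≈ -19.141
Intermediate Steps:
G(N) = -9 + N*(-4 + N) (G(N) = -9 + (N - 4)*N = -9 + (-4 + N)*N = -9 + N*(-4 + N))
X = -8 (X = -50 - 1*(-42) = -50 + 42 = -8)
U(y) = 12 (U(y) = -(-9 + 3² - 4*3) = -(-9 + 9 - 12) = -1*(-12) = 12)
-B((X + 113)/(-36 + U(12))) = -((-8 + 113)/(-36 + 12))² = -(105/(-24))² = -(105*(-1/24))² = -(-35/8)² = -1*1225/64 = -1225/64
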